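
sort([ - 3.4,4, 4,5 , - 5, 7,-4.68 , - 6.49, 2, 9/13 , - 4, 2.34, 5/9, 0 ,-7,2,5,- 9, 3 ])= [-9, - 7, - 6.49,  -  5,- 4.68,-4, - 3.4, 0,5/9, 9/13, 2, 2,2.34,3, 4,4 , 5,5,7 ] 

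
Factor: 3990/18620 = 2^( - 1 )*3^1*7^(-1 ) = 3/14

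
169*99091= 16746379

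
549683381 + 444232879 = 993916260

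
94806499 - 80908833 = 13897666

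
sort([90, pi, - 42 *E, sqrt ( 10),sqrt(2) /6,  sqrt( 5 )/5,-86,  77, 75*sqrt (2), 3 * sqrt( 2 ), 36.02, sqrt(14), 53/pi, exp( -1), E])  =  [-42*E,-86,  sqrt(2)/6, exp( - 1 ),sqrt (5)/5,E, pi,sqrt(10), sqrt ( 14 ), 3 * sqrt(2 ) , 53/pi,36.02,77, 90, 75*sqrt( 2 )] 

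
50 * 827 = 41350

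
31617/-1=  - 31617+0/1 = - 31617.00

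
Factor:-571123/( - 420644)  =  983/724 = 2^(-2)*181^ ( - 1 )*983^1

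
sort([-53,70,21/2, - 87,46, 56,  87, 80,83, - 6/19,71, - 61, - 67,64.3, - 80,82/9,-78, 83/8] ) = [- 87, - 80, - 78, - 67, - 61, - 53, - 6/19  ,  82/9, 83/8, 21/2 , 46, 56,64.3,  70, 71, 80 , 83 , 87 ] 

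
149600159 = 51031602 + 98568557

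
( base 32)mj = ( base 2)1011010011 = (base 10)723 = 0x2d3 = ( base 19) 201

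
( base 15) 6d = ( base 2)1100111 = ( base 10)103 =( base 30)3d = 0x67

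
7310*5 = 36550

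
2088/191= 10+ 178/191= 10.93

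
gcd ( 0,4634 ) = 4634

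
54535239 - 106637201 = - 52101962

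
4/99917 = 4/99917 = 0.00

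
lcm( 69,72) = 1656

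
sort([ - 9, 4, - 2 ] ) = [ - 9, - 2, 4] 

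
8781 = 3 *2927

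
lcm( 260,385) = 20020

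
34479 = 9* 3831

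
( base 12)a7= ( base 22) 5h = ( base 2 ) 1111111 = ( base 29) 4b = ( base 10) 127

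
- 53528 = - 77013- - 23485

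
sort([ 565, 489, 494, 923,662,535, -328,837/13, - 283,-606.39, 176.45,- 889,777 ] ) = [ - 889, - 606.39, - 328 , - 283, 837/13,176.45,489, 494, 535,565, 662,777,923]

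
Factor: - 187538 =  - 2^1 * 13^1 * 7213^1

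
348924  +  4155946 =4504870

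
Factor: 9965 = 5^1*1993^1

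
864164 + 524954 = 1389118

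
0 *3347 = 0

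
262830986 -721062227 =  - 458231241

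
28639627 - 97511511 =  - 68871884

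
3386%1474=438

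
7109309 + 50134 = 7159443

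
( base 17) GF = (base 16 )11F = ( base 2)100011111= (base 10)287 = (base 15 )142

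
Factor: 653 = 653^1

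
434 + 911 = 1345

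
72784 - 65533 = 7251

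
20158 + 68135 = 88293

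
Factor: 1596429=3^4 * 19709^1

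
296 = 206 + 90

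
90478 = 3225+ 87253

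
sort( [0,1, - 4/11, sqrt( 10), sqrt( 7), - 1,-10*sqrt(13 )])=[ - 10*sqrt(13 ), - 1, - 4/11,  0, 1, sqrt(7),  sqrt(10)] 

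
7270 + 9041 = 16311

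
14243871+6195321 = 20439192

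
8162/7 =1166=1166.00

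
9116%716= 524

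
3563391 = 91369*39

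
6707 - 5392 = 1315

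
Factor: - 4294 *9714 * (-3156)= 2^4*3^2*19^1*113^1 * 263^1*1619^1 = 131642806896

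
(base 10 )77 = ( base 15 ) 52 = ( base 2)1001101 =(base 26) 2p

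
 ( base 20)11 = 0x15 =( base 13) 18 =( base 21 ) 10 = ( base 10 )21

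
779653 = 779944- 291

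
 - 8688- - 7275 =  - 1413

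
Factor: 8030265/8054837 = 3^1*5^1 * 7^( - 1)*29^( - 1 )* 39679^( - 1) * 535351^1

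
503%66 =41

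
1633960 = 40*40849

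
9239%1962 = 1391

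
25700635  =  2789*9215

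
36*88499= 3185964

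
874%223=205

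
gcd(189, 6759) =9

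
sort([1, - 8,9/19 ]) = [ - 8, 9/19 , 1 ] 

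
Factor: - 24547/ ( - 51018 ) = 2^( - 1 ) * 3^ ( - 1 )*11^( - 1)*773^( - 1)*24547^1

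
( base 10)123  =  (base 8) 173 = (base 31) 3u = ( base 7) 234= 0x7b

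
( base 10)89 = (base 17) 54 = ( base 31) 2r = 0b1011001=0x59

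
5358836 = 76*70511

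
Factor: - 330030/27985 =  - 2^1*  3^2 * 19^1*29^(-1) = - 342/29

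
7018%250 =18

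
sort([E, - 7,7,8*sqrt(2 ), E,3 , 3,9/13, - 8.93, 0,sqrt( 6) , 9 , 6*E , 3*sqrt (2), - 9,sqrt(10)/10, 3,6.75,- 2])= [-9, - 8.93, - 7, - 2, 0,sqrt (10)/10 , 9/13,sqrt( 6),E , E, 3,3,3,3*sqrt(2),6.75 , 7,9,8 * sqrt( 2 ) , 6*E ] 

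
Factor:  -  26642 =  - 2^1*7^1*11^1*173^1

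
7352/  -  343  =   - 7352/343 =- 21.43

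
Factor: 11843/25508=2^( - 2)*7^( - 1 ) * 13^1 = 13/28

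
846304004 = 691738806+154565198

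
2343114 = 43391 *54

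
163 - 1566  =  -1403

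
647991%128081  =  7586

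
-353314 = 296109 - 649423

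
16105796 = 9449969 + 6655827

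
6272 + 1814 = 8086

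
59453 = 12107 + 47346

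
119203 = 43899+75304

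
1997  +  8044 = 10041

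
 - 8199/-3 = 2733 + 0/1 = 2733.00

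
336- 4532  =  -4196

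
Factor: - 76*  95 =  - 2^2* 5^1*19^2= -  7220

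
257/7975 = 257/7975 = 0.03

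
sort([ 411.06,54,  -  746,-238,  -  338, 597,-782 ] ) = [  -  782, - 746,-338,-238, 54 , 411.06,597]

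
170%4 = 2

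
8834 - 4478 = 4356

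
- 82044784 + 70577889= - 11466895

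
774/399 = 258/133 = 1.94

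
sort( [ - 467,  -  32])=[  -  467, - 32 ] 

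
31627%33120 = 31627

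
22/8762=11/4381 = 0.00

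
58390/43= 58390/43 = 1357.91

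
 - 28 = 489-517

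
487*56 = 27272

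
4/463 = 4/463 = 0.01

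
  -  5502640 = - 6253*880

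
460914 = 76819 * 6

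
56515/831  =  56515/831 = 68.01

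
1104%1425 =1104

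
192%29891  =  192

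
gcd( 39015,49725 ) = 765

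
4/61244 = 1/15311 =0.00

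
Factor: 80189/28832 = 2^(-5)*89^1 = 89/32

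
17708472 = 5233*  3384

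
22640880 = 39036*580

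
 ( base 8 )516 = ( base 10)334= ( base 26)cm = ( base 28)bq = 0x14E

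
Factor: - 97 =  - 97^1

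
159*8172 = 1299348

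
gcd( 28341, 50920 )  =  67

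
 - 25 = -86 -  -  61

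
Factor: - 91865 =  - 5^1*19^1*967^1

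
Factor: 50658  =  2^1*3^1*8443^1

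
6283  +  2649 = 8932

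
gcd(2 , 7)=1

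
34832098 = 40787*854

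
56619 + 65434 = 122053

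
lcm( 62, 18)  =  558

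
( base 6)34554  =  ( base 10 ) 4966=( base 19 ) DE7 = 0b1001101100110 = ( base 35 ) 41v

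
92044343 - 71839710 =20204633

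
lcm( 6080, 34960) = 139840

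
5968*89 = 531152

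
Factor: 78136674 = 2^1 * 3^1 * 7^2*11^1*37^1*653^1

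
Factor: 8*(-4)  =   - 32 = -  2^5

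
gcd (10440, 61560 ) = 360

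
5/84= 5/84  =  0.06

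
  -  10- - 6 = -4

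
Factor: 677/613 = 613^(- 1 )*677^1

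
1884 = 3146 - 1262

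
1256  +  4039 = 5295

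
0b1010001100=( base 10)652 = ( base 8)1214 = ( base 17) 246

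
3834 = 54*71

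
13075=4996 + 8079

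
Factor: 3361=3361^1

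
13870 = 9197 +4673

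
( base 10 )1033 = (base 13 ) 616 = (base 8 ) 2011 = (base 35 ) ti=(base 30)14d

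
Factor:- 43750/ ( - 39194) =21875/19597 = 5^5*7^1*19597^( - 1)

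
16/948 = 4/237 = 0.02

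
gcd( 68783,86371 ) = 1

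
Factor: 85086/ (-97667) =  -2^1*3^2*29^1*101^(-1 )*163^1*967^( - 1) 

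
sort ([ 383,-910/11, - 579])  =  [ - 579,- 910/11,383]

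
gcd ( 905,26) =1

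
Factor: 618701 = 347^1 * 1783^1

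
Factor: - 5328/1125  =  - 592/125 = - 2^4* 5^(-3)* 37^1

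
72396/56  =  18099/14  =  1292.79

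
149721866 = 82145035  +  67576831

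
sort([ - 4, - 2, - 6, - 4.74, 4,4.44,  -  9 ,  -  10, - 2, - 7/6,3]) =[ - 10,  -  9, - 6,-4.74, - 4, - 2,  -  2,  -  7/6,3,4,4.44]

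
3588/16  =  224 + 1/4 = 224.25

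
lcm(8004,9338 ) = 56028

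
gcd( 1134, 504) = 126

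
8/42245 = 8/42245 = 0.00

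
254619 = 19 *13401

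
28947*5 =144735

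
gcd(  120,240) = 120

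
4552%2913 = 1639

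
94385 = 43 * 2195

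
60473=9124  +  51349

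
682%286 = 110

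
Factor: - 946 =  - 2^1*11^1*43^1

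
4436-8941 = - 4505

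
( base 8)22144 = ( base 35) 7l6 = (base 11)6AAA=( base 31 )9lg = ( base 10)9316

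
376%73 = 11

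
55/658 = 55/658 = 0.08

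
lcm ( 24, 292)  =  1752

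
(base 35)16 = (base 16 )29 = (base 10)41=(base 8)51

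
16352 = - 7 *( -2336)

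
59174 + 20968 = 80142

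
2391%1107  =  177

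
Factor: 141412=2^2*35353^1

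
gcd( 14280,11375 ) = 35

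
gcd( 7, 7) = 7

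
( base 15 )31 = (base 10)46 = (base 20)26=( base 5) 141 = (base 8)56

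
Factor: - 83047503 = -3^1*7^3*11^2*23^1*29^1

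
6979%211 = 16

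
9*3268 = 29412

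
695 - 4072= - 3377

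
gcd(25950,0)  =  25950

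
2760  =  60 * 46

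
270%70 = 60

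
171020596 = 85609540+85411056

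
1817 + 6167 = 7984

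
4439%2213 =13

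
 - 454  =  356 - 810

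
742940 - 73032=669908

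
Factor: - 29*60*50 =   -  87000 =- 2^3*3^1 * 5^3*29^1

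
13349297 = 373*35789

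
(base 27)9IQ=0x1ba1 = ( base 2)1101110100001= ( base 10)7073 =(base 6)52425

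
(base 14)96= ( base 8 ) 204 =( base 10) 132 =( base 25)57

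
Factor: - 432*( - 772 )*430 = 2^7*3^3*5^1 *43^1*193^1 = 143406720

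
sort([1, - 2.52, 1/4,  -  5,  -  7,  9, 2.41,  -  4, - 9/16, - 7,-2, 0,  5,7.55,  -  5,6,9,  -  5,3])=[ - 7, - 7, - 5,  -  5, - 5,-4, - 2.52,- 2,-9/16, 0 , 1/4,1 , 2.41 , 3,5,6,7.55, 9, 9] 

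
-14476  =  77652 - 92128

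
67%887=67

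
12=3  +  9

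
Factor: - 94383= - 3^2*10487^1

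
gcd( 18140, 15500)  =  20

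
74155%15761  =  11111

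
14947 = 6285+8662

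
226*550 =124300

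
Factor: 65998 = 2^1*32999^1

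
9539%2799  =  1142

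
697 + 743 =1440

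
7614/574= 3807/287 = 13.26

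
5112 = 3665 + 1447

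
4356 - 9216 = - 4860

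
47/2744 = 47/2744 = 0.02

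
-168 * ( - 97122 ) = 16316496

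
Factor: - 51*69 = -3^2*17^1*23^1 = -3519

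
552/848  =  69/106 = 0.65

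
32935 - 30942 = 1993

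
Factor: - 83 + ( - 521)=-604=- 2^2*151^1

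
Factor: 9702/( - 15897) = - 2^1*3^1*7^1*11^1*757^( - 1)=- 462/757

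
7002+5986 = 12988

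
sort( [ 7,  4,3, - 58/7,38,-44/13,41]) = [  -  58/7  , - 44/13,3, 4,  7,38, 41] 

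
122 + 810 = 932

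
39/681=13/227  =  0.06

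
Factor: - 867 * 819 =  -710073 = - 3^3 *7^1*13^1 * 17^2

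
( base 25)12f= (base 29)nn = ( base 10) 690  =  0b1010110010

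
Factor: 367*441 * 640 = 2^7*3^2  *  5^1*7^2*367^1 = 103582080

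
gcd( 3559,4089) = 1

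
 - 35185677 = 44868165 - 80053842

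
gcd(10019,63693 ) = 1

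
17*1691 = 28747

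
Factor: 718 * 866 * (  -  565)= - 351310220 = - 2^2*5^1 *113^1 * 359^1*433^1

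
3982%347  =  165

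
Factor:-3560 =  - 2^3*5^1*89^1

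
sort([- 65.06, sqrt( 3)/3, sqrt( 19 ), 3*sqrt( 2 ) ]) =[ - 65.06, sqrt(3 ) /3,3*sqrt(2 ), sqrt(19 )] 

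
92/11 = 8 + 4/11 = 8.36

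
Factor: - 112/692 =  - 2^2*7^1*173^( - 1 ) = -  28/173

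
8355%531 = 390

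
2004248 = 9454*212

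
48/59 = 48/59  =  0.81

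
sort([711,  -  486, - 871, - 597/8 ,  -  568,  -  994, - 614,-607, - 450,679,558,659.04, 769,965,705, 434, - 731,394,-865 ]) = [-994,-871, - 865, - 731, - 614,- 607,-568,  -  486,  -  450,  -  597/8,394,434,558,659.04  ,  679,705,711,769, 965 ]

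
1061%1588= 1061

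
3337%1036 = 229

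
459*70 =32130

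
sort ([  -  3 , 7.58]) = [ - 3,  7.58]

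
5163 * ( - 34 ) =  - 175542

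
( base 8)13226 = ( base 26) 8ea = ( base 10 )5782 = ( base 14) 2170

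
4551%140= 71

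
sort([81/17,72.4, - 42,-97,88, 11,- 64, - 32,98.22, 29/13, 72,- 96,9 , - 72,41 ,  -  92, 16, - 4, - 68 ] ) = [-97, - 96, -92 ,  -  72,-68, - 64, - 42 , - 32,-4,29/13,81/17,9, 11,16,41,72,  72.4, 88, 98.22]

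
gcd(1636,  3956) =4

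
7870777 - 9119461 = -1248684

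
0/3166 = 0 = 0.00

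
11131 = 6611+4520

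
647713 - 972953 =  - 325240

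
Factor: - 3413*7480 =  - 25529240 = - 2^3*5^1*11^1*17^1*3413^1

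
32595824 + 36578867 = 69174691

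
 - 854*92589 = -79071006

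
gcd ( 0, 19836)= 19836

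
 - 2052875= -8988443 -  - 6935568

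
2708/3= 902 + 2/3 = 902.67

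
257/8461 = 257/8461 = 0.03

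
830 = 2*415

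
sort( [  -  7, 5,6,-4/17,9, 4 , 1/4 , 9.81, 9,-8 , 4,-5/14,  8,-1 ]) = [  -  8, - 7,- 1, - 5/14 ,-4/17,1/4,4,4, 5,6,8, 9,9 , 9.81 ]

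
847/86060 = 847/86060= 0.01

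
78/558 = 13/93=0.14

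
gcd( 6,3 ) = 3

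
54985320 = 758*72540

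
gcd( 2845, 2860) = 5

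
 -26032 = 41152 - 67184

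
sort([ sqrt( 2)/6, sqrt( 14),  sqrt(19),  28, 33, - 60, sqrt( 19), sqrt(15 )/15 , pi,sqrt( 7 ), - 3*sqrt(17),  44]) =[ - 60 , - 3*sqrt(17), sqrt(2 ) /6, sqrt(15)/15, sqrt( 7) , pi , sqrt ( 14) , sqrt( 19), sqrt( 19), 28, 33,44] 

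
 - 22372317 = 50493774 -72866091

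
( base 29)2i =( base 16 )4C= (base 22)3a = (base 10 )76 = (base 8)114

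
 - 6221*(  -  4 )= 24884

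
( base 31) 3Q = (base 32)3n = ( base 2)1110111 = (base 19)65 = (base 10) 119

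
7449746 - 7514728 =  - 64982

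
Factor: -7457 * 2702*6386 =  - 2^2*7^1 * 31^1*103^1*193^1 * 7457^1   =  -128670326204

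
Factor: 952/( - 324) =-2^1*3^( - 4 )*7^1 * 17^1= - 238/81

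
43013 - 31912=11101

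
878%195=98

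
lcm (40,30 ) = 120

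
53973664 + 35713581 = 89687245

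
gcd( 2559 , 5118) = 2559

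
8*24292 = 194336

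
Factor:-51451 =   -  23^1 * 2237^1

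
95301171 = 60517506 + 34783665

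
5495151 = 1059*5189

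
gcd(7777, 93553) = 1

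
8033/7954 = 1 + 79/7954 = 1.01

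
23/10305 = 23/10305 = 0.00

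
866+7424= 8290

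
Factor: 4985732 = 2^2*1246433^1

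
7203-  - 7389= 14592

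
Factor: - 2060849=- 7^1*31^1*9497^1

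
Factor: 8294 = 2^1* 11^1 * 13^1*29^1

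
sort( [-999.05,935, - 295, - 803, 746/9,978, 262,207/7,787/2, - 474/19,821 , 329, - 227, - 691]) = [ - 999.05,-803,  -  691, - 295, - 227 ,- 474/19, 207/7, 746/9,262 , 329,787/2, 821,935,978]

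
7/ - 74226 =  - 7/74226 =- 0.00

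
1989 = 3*663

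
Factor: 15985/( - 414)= - 695/18  =  - 2^(-1 ) * 3^(-2 )*5^1*139^1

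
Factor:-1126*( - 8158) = 9185908 = 2^2*563^1*4079^1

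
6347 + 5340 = 11687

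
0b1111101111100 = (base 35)6KA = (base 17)1af2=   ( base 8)17574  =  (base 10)8060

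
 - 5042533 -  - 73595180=68552647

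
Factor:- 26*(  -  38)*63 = 2^2*3^2*7^1*13^1*19^1=62244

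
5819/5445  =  529/495 = 1.07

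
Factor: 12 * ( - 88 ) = - 2^5 * 3^1*11^1=   - 1056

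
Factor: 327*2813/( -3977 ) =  - 9483/41 =-3^1*29^1 * 41^( - 1 )*109^1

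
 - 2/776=- 1/388= - 0.00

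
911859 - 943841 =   -  31982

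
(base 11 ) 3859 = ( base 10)5025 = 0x13A1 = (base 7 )20436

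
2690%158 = 4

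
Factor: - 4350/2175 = -2^1 = - 2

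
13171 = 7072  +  6099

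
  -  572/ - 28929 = 572/28929 = 0.02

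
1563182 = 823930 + 739252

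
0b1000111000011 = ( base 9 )6212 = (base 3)20020102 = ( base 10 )4547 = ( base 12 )276B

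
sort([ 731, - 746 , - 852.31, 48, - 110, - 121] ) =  [ - 852.31, - 746,-121 , - 110,48,731]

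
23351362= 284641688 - 261290326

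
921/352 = 921/352 = 2.62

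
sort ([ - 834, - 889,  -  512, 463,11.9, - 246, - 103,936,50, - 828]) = [ - 889, - 834, - 828,-512,-246, - 103,11.9,50,  463,936 ]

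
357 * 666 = 237762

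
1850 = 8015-6165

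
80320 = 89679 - 9359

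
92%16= 12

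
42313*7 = 296191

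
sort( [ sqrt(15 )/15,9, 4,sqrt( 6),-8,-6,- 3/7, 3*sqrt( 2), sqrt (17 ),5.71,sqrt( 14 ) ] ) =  [-8,-6,  -  3/7, sqrt( 15 ) /15,  sqrt( 6), sqrt( 14 ),4,sqrt(17 ),3*sqrt(2), 5.71, 9 ]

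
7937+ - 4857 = 3080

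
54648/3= 18216 = 18216.00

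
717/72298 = 717/72298 = 0.01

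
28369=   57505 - 29136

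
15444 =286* 54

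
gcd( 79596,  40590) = 198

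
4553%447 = 83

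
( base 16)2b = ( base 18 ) 27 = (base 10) 43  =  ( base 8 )53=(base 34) 19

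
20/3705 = 4/741 = 0.01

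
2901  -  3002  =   - 101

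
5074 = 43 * 118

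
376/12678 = 188/6339 = 0.03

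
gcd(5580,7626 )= 186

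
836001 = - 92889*( - 9)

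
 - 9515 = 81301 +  - 90816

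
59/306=59/306 = 0.19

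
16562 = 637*26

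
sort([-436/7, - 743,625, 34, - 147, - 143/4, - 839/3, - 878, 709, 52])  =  [ - 878, - 743, - 839/3,-147, - 436/7, - 143/4, 34,52,625,709]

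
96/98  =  48/49=0.98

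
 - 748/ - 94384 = 11/1388=0.01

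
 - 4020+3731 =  - 289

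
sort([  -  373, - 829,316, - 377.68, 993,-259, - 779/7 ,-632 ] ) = [  -  829, - 632, - 377.68,-373,-259, - 779/7, 316, 993 ]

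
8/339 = 8/339  =  0.02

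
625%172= 109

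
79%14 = 9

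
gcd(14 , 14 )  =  14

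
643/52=12  +  19/52 = 12.37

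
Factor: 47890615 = 5^1*17^1* 563419^1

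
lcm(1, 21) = 21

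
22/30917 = 22/30917 = 0.00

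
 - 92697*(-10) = 926970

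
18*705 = 12690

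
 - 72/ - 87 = 24/29 = 0.83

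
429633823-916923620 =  - 487289797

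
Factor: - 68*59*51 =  -2^2*3^1*17^2*59^1  =  - 204612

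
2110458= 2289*922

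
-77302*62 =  - 4792724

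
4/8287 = 4/8287 = 0.00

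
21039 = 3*7013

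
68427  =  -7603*( - 9)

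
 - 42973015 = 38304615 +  - 81277630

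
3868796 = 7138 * 542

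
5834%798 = 248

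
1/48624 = 1/48624 = 0.00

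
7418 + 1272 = 8690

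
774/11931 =258/3977=0.06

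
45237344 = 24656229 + 20581115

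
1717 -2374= - 657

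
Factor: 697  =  17^1*41^1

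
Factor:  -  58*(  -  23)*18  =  24012=2^2*3^2*23^1*29^1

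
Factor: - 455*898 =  - 408590 =- 2^1 * 5^1*7^1*13^1*449^1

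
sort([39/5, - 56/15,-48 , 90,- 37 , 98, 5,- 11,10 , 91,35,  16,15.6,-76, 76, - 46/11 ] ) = [-76, - 48, -37, - 11,  -  46/11, - 56/15, 5, 39/5,10,15.6,16,35,  76,90, 91 , 98]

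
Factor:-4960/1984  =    -  5/2  =  -2^(-1)*5^1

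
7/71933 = 7/71933 = 0.00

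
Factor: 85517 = 85517^1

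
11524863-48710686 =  -37185823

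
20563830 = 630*32641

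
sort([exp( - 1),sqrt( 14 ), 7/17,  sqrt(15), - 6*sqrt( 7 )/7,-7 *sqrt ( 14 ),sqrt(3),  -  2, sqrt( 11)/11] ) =[-7*sqrt( 14 ), -6*sqrt( 7 )/7,-2,sqrt( 11 ) /11,exp( - 1 ), 7/17,sqrt(3), sqrt(14 ), sqrt( 15 ) ]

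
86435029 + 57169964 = 143604993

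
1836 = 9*204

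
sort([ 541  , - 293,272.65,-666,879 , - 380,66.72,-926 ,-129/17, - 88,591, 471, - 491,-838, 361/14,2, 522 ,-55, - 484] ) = [ - 926,-838 , - 666,-491, -484,- 380,-293,-88,-55,-129/17,2,361/14,66.72, 272.65,  471, 522, 541, 591, 879]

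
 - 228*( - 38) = 8664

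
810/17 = 810/17 = 47.65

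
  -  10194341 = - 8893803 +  - 1300538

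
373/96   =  3 + 85/96 = 3.89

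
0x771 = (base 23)3dj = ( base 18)5FF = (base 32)1RH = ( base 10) 1905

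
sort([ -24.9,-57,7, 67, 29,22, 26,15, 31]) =[ - 57,  -  24.9,7,15 , 22 , 26, 29, 31, 67] 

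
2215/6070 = 443/1214 = 0.36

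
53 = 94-41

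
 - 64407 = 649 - 65056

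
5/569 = 5/569 = 0.01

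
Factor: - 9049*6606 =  - 2^1*3^2*367^1*9049^1= - 59777694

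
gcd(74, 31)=1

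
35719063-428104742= - 392385679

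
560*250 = 140000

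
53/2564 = 53/2564= 0.02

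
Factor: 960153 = 3^1*271^1*  1181^1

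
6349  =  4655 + 1694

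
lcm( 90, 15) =90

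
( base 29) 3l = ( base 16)6C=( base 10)108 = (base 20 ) 58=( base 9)130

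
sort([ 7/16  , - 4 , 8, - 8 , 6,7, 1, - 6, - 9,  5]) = [ - 9 , - 8, - 6, - 4,7/16,1  ,  5,6,7, 8]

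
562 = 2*281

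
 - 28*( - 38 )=1064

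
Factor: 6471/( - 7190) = - 2^( - 1)*3^2*5^ ( - 1) =- 9/10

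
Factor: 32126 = 2^1*16063^1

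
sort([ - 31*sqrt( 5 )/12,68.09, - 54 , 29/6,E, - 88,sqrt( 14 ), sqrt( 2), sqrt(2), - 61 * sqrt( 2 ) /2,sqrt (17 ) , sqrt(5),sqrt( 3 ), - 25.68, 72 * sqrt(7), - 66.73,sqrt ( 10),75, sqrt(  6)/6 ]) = [ - 88, - 66.73, - 54, - 61*sqrt( 2)/2, - 25.68,-31 *sqrt( 5) /12,sqrt( 6)/6,sqrt( 2 ),sqrt( 2 ),sqrt(3),sqrt( 5 ),E,sqrt( 10),sqrt ( 14 ),sqrt( 17 ),  29/6,68.09,75, 72*sqrt(7) ]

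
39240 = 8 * 4905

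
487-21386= -20899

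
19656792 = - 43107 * ( - 456)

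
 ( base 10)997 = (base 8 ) 1745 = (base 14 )513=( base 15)467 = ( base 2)1111100101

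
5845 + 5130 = 10975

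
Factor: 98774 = 2^1*13^1*29^1*131^1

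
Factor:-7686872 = -2^3*641^1*1499^1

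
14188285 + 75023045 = 89211330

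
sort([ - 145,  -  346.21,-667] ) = [ - 667, - 346.21, - 145] 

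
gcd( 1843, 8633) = 97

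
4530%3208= 1322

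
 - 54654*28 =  - 1530312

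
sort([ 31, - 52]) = [ - 52,31]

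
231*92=21252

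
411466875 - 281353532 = 130113343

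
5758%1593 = 979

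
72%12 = 0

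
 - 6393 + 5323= - 1070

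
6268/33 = 6268/33=   189.94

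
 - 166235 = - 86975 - 79260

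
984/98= 10+2/49 = 10.04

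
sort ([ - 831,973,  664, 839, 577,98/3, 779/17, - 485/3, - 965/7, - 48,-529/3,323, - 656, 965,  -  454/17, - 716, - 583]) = [-831,  -  716, - 656, - 583,-529/3, - 485/3, - 965/7, - 48, - 454/17 , 98/3,  779/17, 323, 577, 664,839,965, 973]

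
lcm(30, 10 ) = 30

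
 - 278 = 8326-8604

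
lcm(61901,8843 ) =61901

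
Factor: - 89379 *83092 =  - 7426679868 = - 2^2*3^2*9931^1*20773^1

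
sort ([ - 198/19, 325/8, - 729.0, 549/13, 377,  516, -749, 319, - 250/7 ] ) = [ - 749, - 729.0, - 250/7, - 198/19, 325/8, 549/13, 319,  377,516]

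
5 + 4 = 9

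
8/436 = 2/109 = 0.02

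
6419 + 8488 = 14907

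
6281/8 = 6281/8 = 785.12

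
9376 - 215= 9161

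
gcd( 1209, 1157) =13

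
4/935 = 4/935= 0.00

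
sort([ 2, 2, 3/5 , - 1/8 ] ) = [ - 1/8,3/5, 2,  2]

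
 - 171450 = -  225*762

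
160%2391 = 160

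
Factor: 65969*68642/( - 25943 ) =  - 4528244098/25943 = - 2^1*7^1*41^1*1609^1 * 4903^1*25943^ ( - 1 )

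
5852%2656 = 540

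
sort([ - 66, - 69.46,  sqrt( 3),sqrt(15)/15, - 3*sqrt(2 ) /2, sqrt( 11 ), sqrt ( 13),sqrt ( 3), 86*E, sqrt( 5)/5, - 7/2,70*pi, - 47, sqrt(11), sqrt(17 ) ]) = [ - 69.46,-66,-47,- 7/2, - 3*sqrt( 2)/2,sqrt ( 15 ) /15, sqrt( 5 )/5, sqrt (3),  sqrt( 3), sqrt(11),sqrt(11 ), sqrt(13 ), sqrt(17),70*pi,86*E]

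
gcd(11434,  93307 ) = 1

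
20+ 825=845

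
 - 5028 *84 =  - 422352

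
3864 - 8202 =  - 4338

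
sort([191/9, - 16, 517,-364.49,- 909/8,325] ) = [-364.49, - 909/8, - 16, 191/9,325, 517 ]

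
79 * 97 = 7663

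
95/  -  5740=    - 1 + 1129/1148=- 0.02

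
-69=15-84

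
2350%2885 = 2350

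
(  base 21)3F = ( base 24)36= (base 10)78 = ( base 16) 4E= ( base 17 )4a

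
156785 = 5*31357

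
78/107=78/107 = 0.73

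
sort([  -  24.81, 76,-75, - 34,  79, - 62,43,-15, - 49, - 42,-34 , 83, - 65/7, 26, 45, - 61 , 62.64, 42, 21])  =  [  -  75,  -  62, -61, - 49,  -  42, - 34,-34,-24.81, -15, - 65/7,  21,26, 42, 43,45, 62.64 , 76,79, 83]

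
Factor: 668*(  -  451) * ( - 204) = 2^4 * 3^1 * 11^1 * 17^1 * 41^1*167^1 =61458672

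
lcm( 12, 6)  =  12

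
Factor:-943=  - 23^1*41^1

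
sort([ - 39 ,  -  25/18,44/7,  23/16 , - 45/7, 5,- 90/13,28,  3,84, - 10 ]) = [ - 39, - 10, - 90/13, - 45/7, - 25/18,  23/16,3,5, 44/7, 28,  84]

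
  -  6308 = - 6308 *1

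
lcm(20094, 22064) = 1125264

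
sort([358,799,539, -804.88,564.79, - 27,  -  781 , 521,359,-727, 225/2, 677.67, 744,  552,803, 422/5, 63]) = [  -  804.88 , - 781, -727, - 27,63,422/5,225/2,358,359, 521, 539, 552, 564.79,677.67 , 744 , 799, 803]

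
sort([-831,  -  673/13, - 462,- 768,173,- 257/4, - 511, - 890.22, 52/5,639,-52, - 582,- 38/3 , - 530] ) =[- 890.22, - 831,  -  768,-582,-530,-511, - 462,-257/4, - 52, - 673/13,-38/3, 52/5,173 , 639]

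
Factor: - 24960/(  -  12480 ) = 2^1=2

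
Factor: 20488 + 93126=113614=2^1 * 56807^1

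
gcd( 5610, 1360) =170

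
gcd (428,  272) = 4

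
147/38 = 147/38=   3.87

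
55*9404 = 517220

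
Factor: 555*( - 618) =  - 2^1*3^2*5^1 * 37^1 * 103^1  =  - 342990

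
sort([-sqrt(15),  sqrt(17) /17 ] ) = [- sqrt (15),sqrt(17)/17 ] 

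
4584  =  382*12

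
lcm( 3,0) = 0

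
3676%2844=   832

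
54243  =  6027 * 9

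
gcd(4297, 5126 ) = 1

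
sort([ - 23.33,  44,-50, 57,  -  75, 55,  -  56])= [  -  75,  -  56,-50,-23.33,44, 55,57 ]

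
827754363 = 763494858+64259505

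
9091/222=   9091/222  =  40.95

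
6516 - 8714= - 2198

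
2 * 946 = 1892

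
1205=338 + 867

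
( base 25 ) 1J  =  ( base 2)101100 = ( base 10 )44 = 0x2C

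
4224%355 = 319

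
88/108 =22/27 = 0.81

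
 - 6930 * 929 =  - 6437970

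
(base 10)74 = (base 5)244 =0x4a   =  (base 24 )32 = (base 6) 202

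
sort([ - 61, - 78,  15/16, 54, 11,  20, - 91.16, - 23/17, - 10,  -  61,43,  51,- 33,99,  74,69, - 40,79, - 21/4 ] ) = [ - 91.16, - 78, - 61, - 61, - 40, - 33,-10,-21/4, - 23/17, 15/16,11,  20, 43,  51,54,69,74 , 79,99] 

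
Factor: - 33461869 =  - 7^1*19^1*43^1*5851^1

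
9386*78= 732108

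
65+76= 141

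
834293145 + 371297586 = 1205590731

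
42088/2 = 21044 = 21044.00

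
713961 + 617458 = 1331419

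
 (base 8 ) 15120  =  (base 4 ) 1221100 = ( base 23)CGK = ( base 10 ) 6736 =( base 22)DK4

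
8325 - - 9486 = 17811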